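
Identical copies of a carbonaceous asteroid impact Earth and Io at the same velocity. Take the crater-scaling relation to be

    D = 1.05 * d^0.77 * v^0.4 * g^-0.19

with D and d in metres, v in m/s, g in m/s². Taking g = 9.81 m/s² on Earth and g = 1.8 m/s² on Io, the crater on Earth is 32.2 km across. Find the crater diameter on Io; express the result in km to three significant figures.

All impactor-dependent factors cancel in the ratio, leaving D_Io/D_Earth = (g_Io/g_Earth)^-0.19.
(1.8/9.81)^-0.19 = 0.1835^-0.19 = 1.380
D_Io = 1.380 × 32.2 km = 44.4 km

D ≈ 44.4 km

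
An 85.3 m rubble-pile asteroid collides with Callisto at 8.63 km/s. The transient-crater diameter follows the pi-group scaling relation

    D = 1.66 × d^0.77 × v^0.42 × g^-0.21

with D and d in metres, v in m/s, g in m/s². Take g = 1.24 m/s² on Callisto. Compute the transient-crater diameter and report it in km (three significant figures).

D ≈ 2.19 km

In SI units: v = 8630 m/s.
d^0.77 = 85.3^0.77 = 30.68
v^0.42 = 8630^0.42 = 44.99
g^-0.21 = 1.24^-0.21 = 0.9558
D = 1.66 × 30.68 × 44.99 × 0.9558 = 2190 m
   = 2.190 km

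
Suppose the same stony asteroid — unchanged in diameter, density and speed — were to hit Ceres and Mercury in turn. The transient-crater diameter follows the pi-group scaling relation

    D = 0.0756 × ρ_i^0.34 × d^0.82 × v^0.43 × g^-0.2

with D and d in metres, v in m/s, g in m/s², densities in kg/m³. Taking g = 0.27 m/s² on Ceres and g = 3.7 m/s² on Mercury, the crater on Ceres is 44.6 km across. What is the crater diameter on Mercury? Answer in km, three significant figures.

All impactor-dependent factors cancel in the ratio, leaving D_Mercury/D_Ceres = (g_Mercury/g_Ceres)^-0.2.
(3.7/0.27)^-0.2 = 13.70^-0.2 = 0.5925
D_Mercury = 0.5925 × 44.6 km = 26.4 km

D ≈ 26.4 km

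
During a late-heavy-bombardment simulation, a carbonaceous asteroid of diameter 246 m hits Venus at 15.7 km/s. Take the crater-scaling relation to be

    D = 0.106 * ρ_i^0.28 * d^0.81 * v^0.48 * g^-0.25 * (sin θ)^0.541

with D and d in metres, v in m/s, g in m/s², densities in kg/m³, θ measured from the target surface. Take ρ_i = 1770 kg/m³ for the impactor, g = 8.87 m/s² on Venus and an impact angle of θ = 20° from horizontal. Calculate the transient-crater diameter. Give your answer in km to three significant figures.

D ≈ 2.49 km

In SI units: v = 15700 m/s.
ρ_i^0.28 = 1770^0.28 = 8.118
d^0.81 = 246^0.81 = 86.43
v^0.48 = 15700^0.48 = 103.3
g^-0.25 = 8.87^-0.25 = 0.5795
(sin 20°)^0.541 = 0.3420^0.541 = 0.5596
D = 0.106 × 8.118 × 86.43 × 103.3 × 0.5795 × 0.5596 = 2491 m
   = 2.491 km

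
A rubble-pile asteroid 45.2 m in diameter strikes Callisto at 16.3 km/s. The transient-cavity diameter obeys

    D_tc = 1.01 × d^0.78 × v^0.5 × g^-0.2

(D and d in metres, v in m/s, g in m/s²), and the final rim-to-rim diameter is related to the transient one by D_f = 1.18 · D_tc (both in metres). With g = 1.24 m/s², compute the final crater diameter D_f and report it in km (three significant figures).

D_f ≈ 2.85 km

v = 16300 m/s.
d^0.78 = 45.2^0.78 = 19.54
v^0.5 = 16300^0.5 = 127.7
g^-0.2 = 1.24^-0.2 = 0.9579
D_tc = 1.01 × 19.54 × 127.7 × 0.9579 = 2414 m
D_f = 1.18 × 2414 = 2849 m
     = 2.849 km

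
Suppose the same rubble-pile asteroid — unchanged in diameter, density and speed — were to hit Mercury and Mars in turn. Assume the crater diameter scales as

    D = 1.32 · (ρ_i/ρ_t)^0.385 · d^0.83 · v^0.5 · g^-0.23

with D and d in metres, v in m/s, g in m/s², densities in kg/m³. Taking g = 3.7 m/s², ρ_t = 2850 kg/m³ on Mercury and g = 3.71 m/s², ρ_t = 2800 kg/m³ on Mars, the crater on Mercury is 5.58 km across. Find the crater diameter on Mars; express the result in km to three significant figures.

The impactor-only factors (d, v, ρ_i) cancel in the ratio, leaving D_Mars/D_Mercury = (g_Mars/g_Mercury)^-0.23 · (ρ_t,Mercury/ρ_t,Mars)^0.385.
(3.71/3.7)^-0.23 = 1.003^-0.23 = 0.9993
(2850/2800)^0.385 = 1.018^0.385 = 1.007
Ratio = 0.9993 × 1.007 = 1.006
D_Mars = 1.006 × 5.58 km = 5.61 km

D ≈ 5.61 km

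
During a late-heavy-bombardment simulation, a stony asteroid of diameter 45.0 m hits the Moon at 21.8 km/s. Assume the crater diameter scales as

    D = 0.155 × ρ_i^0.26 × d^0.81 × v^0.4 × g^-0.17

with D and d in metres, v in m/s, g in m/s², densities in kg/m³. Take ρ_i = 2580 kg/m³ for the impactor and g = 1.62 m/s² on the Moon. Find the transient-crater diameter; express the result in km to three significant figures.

In SI units: v = 21800 m/s.
ρ_i^0.26 = 2580^0.26 = 7.709
d^0.81 = 45^0.81 = 21.83
v^0.4 = 21800^0.4 = 54.37
g^-0.17 = 1.62^-0.17 = 0.9213
D = 0.155 × 7.709 × 21.83 × 54.37 × 0.9213 = 1307 m
   = 1.307 km

D ≈ 1.31 km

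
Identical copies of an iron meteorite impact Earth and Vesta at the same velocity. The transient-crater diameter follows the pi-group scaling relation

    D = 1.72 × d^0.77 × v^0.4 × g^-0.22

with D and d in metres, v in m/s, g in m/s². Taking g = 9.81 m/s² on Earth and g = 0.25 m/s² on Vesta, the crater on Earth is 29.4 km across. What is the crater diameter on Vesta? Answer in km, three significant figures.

D ≈ 65.9 km

All impactor-dependent factors cancel in the ratio, leaving D_Vesta/D_Earth = (g_Vesta/g_Earth)^-0.22.
(0.25/9.81)^-0.22 = 0.02548^-0.22 = 2.242
D_Vesta = 2.242 × 29.4 km = 65.9 km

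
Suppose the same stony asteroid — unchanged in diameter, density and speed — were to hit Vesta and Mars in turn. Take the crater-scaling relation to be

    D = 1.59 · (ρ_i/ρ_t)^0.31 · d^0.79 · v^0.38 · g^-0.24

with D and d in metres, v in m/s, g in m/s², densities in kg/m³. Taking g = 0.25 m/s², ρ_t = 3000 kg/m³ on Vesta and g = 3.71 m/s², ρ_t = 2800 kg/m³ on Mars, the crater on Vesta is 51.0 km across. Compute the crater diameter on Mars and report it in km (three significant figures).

D ≈ 27.3 km

The impactor-only factors (d, v, ρ_i) cancel in the ratio, leaving D_Mars/D_Vesta = (g_Mars/g_Vesta)^-0.24 · (ρ_t,Vesta/ρ_t,Mars)^0.31.
(3.71/0.25)^-0.24 = 14.84^-0.24 = 0.5234
(3000/2800)^0.31 = 1.071^0.31 = 1.021
Ratio = 0.5234 × 1.021 = 0.5344
D_Mars = 0.5344 × 51.0 km = 27.3 km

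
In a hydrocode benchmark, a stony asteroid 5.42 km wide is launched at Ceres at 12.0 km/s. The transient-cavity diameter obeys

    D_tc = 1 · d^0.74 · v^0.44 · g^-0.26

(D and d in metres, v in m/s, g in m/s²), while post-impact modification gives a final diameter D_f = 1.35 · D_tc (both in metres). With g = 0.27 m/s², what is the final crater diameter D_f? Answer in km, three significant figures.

In SI: d = 5420 m, v = 12000 m/s.
d^0.74 = 5420^0.74 = 579.6
v^0.44 = 12000^0.44 = 62.35
g^-0.26 = 0.27^-0.26 = 1.406
D_tc = 1 × 579.6 × 62.35 × 1.406 = 50810 m
D_f = 1.35 × 50810 = 68594 m
     = 68.59 km

D_f ≈ 68.6 km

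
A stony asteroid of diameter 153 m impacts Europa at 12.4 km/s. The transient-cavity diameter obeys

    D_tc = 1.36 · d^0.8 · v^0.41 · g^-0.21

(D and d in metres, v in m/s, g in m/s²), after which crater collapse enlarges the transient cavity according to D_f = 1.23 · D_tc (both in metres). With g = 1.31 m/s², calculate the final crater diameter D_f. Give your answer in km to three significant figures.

v = 12400 m/s.
d^0.8 = 153^0.8 = 55.94
v^0.41 = 12400^0.41 = 47.68
g^-0.21 = 1.31^-0.21 = 0.9449
D_tc = 1.36 × 55.94 × 47.68 × 0.9449 = 3428 m
D_f = 1.23 × 3428 = 4216 m
     = 4.216 km

D_f ≈ 4.22 km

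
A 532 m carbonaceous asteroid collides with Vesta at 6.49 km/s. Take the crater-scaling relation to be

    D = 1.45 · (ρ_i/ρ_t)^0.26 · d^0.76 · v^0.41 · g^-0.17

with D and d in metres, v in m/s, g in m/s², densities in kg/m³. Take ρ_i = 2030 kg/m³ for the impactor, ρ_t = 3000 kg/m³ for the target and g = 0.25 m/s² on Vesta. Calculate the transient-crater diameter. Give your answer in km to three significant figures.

In SI units: v = 6490 m/s.
(ρ_i/ρ_t)^0.26 = (2030/3000)^0.26 = 0.9034
d^0.76 = 532^0.76 = 117.9
v^0.41 = 6490^0.41 = 36.56
g^-0.17 = 0.25^-0.17 = 1.266
D = 1.45 × 0.9034 × 117.9 × 36.56 × 1.266 = 7148 m
   = 7.148 km

D ≈ 7.15 km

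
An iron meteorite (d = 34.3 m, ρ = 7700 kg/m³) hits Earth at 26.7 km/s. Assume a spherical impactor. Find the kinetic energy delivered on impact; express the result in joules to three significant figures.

E ≈ 5.80 × 10^16 J

v = 26700 m/s.
Mass m = (π/6) ρ d³ = (π/6) × 7700 × (34.3)³ = 1.627 × 10^8 kg
E = ½ m v² = 0.5 × 1.627 × 10^8 × (26700)² = 5.799 × 10^16 J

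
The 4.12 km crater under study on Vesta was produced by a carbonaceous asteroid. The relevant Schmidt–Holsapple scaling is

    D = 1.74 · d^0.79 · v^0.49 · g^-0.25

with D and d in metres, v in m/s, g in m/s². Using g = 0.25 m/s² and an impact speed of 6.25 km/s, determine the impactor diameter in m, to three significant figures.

d ≈ 53.3 m

Rearranging for d: d = [D / (1.74 · 6250^0.49 · 0.25^-0.25)]^(1/0.79).
D = 4120 m.
6250^0.49 = 72.44
0.25^-0.25 = 1.414
Denominator = 1.74 × 72.44 × 1.414 = 178.2
D / 178.2 = 4120 / 178.2 = 23.12
d = 23.12^(1/0.79) = 23.12^1.2658 = 53.28 m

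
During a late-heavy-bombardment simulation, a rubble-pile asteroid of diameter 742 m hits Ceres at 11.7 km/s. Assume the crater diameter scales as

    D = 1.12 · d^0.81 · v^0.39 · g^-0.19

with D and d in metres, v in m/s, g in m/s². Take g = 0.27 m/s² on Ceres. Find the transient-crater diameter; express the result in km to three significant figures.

D ≈ 11.7 km

In SI units: v = 11700 m/s.
d^0.81 = 742^0.81 = 211.4
v^0.39 = 11700^0.39 = 38.60
g^-0.19 = 0.27^-0.19 = 1.282
D = 1.12 × 211.4 × 38.60 × 1.282 = 11717 m
   = 11.72 km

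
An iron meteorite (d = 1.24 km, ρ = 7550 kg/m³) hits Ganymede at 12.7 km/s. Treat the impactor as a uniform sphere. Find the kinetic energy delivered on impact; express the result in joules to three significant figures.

E ≈ 6.08 × 10^20 J

d = 1240 m; v = 12700 m/s.
Mass m = (π/6) ρ d³ = (π/6) × 7550 × (1240)³ = 7.537 × 10^12 kg
E = ½ m v² = 0.5 × 7.537 × 10^12 × (12700)² = 6.078 × 10^20 J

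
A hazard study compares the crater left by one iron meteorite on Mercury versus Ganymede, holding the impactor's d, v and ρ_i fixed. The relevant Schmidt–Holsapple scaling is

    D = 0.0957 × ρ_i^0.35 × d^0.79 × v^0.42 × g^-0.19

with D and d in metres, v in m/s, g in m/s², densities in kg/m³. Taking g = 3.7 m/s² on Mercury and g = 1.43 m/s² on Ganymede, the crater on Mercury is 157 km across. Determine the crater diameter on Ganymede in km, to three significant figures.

All impactor-dependent factors cancel in the ratio, leaving D_Ganymede/D_Mercury = (g_Ganymede/g_Mercury)^-0.19.
(1.43/3.7)^-0.19 = 0.3865^-0.19 = 1.198
D_Ganymede = 1.198 × 157 km = 188 km

D ≈ 188 km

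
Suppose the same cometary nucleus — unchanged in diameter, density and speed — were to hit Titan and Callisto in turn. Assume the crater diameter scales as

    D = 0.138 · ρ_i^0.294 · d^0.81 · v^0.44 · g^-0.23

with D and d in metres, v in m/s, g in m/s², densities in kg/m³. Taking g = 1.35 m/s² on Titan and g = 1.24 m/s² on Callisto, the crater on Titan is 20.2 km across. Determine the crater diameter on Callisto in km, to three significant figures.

All impactor-dependent factors cancel in the ratio, leaving D_Callisto/D_Titan = (g_Callisto/g_Titan)^-0.23.
(1.24/1.35)^-0.23 = 0.9185^-0.23 = 1.020
D_Callisto = 1.020 × 20.2 km = 20.6 km

D ≈ 20.6 km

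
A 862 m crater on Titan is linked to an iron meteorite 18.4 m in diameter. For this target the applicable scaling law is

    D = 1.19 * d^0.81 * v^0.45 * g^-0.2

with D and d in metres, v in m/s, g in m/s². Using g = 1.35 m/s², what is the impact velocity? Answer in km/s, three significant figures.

v ≈ 13.7 km/s

Rearranging for v: v = [D / (1.19 · 18.4^0.81 · 1.35^-0.2)]^(1/0.45).
18.4^0.81 = 10.58
1.35^-0.2 = 0.9417
Denominator = 1.19 × 10.58 × 0.9417 = 11.86
D / 11.86 = 862 / 11.86 = 72.68
v = 72.68^(1/0.45) = 72.68^2.2222 = 13691 m/s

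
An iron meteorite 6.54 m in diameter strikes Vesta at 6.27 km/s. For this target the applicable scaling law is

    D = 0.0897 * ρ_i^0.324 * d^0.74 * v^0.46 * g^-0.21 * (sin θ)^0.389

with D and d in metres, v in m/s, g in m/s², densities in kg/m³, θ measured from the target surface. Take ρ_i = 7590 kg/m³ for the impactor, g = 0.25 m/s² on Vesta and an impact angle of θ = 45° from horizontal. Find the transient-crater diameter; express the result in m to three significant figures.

In SI units: v = 6270 m/s.
ρ_i^0.324 = 7590^0.324 = 18.08
d^0.74 = 6.54^0.74 = 4.014
v^0.46 = 6270^0.46 = 55.81
g^-0.21 = 0.25^-0.21 = 1.338
(sin 45°)^0.389 = 0.7071^0.389 = 0.8739
D = 0.0897 × 18.08 × 4.014 × 55.81 × 1.338 × 0.8739 = 424.8 m

D ≈ 425 m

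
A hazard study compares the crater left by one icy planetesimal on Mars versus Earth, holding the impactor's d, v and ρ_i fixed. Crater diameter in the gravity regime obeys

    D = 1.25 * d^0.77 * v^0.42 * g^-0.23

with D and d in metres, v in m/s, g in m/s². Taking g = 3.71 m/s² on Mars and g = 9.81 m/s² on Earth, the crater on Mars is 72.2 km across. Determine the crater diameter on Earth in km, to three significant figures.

D ≈ 57.7 km

All impactor-dependent factors cancel in the ratio, leaving D_Earth/D_Mars = (g_Earth/g_Mars)^-0.23.
(9.81/3.71)^-0.23 = 2.644^-0.23 = 0.7996
D_Earth = 0.7996 × 72.2 km = 57.7 km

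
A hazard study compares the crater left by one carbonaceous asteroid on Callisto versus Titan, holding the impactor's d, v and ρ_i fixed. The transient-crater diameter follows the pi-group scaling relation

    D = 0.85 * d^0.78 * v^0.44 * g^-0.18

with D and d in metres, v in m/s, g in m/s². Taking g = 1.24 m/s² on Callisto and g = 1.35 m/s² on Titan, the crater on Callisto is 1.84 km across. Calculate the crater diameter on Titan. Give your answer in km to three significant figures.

All impactor-dependent factors cancel in the ratio, leaving D_Titan/D_Callisto = (g_Titan/g_Callisto)^-0.18.
(1.35/1.24)^-0.18 = 1.089^-0.18 = 0.9848
D_Titan = 0.9848 × 1.84 km = 1.81 km

D ≈ 1.81 km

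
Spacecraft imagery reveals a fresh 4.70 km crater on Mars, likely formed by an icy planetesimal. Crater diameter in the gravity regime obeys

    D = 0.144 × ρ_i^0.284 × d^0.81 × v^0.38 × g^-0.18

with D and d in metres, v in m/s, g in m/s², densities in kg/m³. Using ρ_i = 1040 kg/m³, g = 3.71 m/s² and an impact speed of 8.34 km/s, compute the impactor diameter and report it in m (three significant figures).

Rearranging for d: d = [D / (0.144 · 1040^0.284 · 8340^0.38 · 3.71^-0.18)]^(1/0.81).
D = 4700 m.
1040^0.284 = 7.192
8340^0.38 = 30.91
3.71^-0.18 = 0.7898
Denominator = 0.144 × 7.192 × 30.91 × 0.7898 = 25.28
D / 25.28 = 4700 / 25.28 = 185.9
d = 185.9^(1/0.81) = 185.9^1.2346 = 633.4 m

d ≈ 633 m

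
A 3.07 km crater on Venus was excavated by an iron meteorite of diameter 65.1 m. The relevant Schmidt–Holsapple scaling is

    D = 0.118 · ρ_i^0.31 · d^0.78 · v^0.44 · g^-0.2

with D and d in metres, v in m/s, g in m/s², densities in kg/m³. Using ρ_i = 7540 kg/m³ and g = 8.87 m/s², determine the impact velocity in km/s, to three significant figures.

v ≈ 33.0 km/s

Rearranging for v: v = [D / (0.118 · 7540^0.31 · 65.1^0.78 · 8.87^-0.2)]^(1/0.44).
D = 3070 m.
7540^0.31 = 15.92
65.1^0.78 = 25.98
8.87^-0.2 = 0.6463
Denominator = 0.118 × 15.92 × 25.98 × 0.6463 = 31.54
D / 31.54 = 3070 / 31.54 = 97.34
v = 97.34^(1/0.44) = 97.34^2.2727 = 33021 m/s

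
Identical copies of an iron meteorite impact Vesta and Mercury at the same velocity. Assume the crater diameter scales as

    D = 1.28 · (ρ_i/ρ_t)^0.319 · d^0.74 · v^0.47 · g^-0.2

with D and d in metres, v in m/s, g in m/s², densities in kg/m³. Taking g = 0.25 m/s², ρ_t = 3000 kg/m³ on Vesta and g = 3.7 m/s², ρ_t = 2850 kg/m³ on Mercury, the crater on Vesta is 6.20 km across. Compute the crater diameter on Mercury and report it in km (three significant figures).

D ≈ 3.68 km

The impactor-only factors (d, v, ρ_i) cancel in the ratio, leaving D_Mercury/D_Vesta = (g_Mercury/g_Vesta)^-0.2 · (ρ_t,Vesta/ρ_t,Mercury)^0.319.
(3.7/0.25)^-0.2 = 14.80^-0.2 = 0.5834
(3000/2850)^0.319 = 1.053^0.319 = 1.017
Ratio = 0.5834 × 1.017 = 0.5933
D_Mercury = 0.5933 × 6.20 km = 3.68 km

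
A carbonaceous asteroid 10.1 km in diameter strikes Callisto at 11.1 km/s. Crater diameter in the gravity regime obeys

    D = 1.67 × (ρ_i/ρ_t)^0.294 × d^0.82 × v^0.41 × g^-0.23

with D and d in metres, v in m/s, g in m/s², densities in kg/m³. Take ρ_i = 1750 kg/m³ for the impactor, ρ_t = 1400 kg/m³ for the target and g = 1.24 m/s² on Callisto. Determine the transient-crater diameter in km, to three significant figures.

In SI units: d = 10100 m, v = 11100 m/s.
(ρ_i/ρ_t)^0.294 = (1750/1400)^0.294 = 1.068
d^0.82 = 10100^0.82 = 1921
v^0.41 = 11100^0.41 = 45.56
g^-0.23 = 1.24^-0.23 = 0.9517
D = 1.67 × 1.068 × 1921 × 45.56 × 0.9517 = 1.486 × 10^5 m
   = 148.6 km

D ≈ 149 km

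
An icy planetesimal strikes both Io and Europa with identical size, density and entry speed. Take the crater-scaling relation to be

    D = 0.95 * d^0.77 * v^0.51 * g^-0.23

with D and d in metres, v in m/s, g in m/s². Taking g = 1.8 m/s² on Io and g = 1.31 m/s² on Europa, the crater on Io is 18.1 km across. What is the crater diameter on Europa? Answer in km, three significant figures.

D ≈ 19.5 km

All impactor-dependent factors cancel in the ratio, leaving D_Europa/D_Io = (g_Europa/g_Io)^-0.23.
(1.31/1.8)^-0.23 = 0.7278^-0.23 = 1.076
D_Europa = 1.076 × 18.1 km = 19.5 km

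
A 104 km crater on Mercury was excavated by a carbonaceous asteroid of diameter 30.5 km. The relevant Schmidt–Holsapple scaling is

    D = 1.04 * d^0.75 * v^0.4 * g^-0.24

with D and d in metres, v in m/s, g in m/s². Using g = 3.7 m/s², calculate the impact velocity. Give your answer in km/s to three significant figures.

v ≈ 27.1 km/s

Rearranging for v: v = [D / (1.04 · 30500^0.75 · 3.7^-0.24)]^(1/0.4).
D = 104000 m.
30500^0.75 = 2308
3.7^-0.24 = 0.7305
Denominator = 1.04 × 2308 × 0.7305 = 1753
D / 1753 = 104000 / 1753 = 59.33
v = 59.33^(1/0.4) = 59.33^2.5 = 27114 m/s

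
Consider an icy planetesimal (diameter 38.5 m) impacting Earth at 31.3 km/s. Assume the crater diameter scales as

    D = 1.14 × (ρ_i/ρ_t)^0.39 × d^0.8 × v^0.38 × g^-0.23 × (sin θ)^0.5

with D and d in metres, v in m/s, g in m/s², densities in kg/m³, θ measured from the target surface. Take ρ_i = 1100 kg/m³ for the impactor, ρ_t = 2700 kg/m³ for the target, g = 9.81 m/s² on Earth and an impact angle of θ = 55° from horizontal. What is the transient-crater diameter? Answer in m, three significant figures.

D ≈ 407 m

In SI units: v = 31300 m/s.
(ρ_i/ρ_t)^0.39 = (1100/2700)^0.39 = 0.7045
d^0.8 = 38.5^0.8 = 18.55
v^0.38 = 31300^0.38 = 51.09
g^-0.23 = 9.81^-0.23 = 0.5914
(sin 55°)^0.5 = 0.8192^0.5 = 0.9051
D = 1.14 × 0.7045 × 18.55 × 51.09 × 0.5914 × 0.9051 = 407.4 m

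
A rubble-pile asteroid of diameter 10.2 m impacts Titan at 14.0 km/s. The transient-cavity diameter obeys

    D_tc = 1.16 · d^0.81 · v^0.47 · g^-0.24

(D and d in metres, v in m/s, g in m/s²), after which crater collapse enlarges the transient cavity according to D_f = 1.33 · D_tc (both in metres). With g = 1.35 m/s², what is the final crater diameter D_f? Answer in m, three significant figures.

D_f ≈ 837 m

v = 14000 m/s.
d^0.81 = 10.2^0.81 = 6.561
v^0.47 = 14000^0.47 = 88.85
g^-0.24 = 1.35^-0.24 = 0.9305
D_tc = 1.16 × 6.561 × 88.85 × 0.9305 = 629.2 m
D_f = 1.33 × 629.2 = 836.8 m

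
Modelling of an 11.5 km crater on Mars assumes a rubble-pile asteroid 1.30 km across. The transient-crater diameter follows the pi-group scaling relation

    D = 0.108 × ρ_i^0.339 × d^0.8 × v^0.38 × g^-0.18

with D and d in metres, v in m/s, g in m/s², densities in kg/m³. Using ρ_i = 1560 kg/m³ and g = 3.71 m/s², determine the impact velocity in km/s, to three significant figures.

Rearranging for v: v = [D / (0.108 · 1560^0.339 · 1300^0.8 · 3.71^-0.18)]^(1/0.38).
D = 11500 m.
1560^0.339 = 12.09
1300^0.8 = 309.9
3.71^-0.18 = 0.7898
Denominator = 0.108 × 12.09 × 309.9 × 0.7898 = 319.6
D / 319.6 = 11500 / 319.6 = 35.98
v = 35.98^(1/0.38) = 35.98^2.6316 = 12443 m/s

v ≈ 12.4 km/s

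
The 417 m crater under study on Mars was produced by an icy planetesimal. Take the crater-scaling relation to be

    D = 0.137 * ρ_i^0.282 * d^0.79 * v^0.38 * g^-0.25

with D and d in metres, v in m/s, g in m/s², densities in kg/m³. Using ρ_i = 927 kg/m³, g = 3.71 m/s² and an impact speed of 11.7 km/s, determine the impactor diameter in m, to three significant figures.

Rearranging for d: d = [D / (0.137 · 927^0.282 · 11700^0.38 · 3.71^-0.25)]^(1/0.79).
927^0.282 = 6.866
11700^0.38 = 35.15
3.71^-0.25 = 0.7205
Denominator = 0.137 × 6.866 × 35.15 × 0.7205 = 23.82
D / 23.82 = 417 / 23.82 = 17.51
d = 17.51^(1/0.79) = 17.51^1.2658 = 37.48 m

d ≈ 37.5 m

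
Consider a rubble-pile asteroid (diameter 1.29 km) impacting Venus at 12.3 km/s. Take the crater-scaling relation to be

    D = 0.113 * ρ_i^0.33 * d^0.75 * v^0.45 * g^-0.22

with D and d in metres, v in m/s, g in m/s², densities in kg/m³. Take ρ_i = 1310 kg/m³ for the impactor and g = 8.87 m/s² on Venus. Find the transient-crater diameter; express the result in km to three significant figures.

In SI units: d = 1290 m, v = 12300 m/s.
ρ_i^0.33 = 1310^0.33 = 10.68
d^0.75 = 1290^0.75 = 215.2
v^0.45 = 12300^0.45 = 69.26
g^-0.22 = 8.87^-0.22 = 0.6187
D = 0.113 × 10.68 × 215.2 × 69.26 × 0.6187 = 11129 m
   = 11.13 km

D ≈ 11.1 km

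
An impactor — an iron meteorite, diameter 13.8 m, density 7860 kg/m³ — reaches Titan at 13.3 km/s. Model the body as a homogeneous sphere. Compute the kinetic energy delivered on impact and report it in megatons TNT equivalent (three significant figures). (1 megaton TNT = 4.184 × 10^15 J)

v = 13300 m/s.
Mass m = (π/6) ρ d³ = (π/6) × 7860 × (13.8)³ = 1.082 × 10^7 kg
E = ½ m v² = 0.5 × 1.082 × 10^7 × (13300)² = 9.570 × 10^14 J
   = 9.570 × 10^14 / 4.184×10^15 = 0.2287 Mt

E ≈ 0.229 Mt TNT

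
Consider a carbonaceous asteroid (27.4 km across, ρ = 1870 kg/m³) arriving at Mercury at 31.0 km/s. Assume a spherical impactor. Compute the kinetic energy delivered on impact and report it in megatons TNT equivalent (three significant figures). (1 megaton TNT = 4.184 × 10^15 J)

d = 27400 m; v = 31000 m/s.
Mass m = (π/6) ρ d³ = (π/6) × 1870 × (27400)³ = 2.014 × 10^16 kg
E = ½ m v² = 0.5 × 2.014 × 10^16 × (31000)² = 9.677 × 10^24 J
   = 9.677 × 10^24 / 4.184×10^15 = 2.313 × 10^9 Mt

E ≈ 2.31 × 10^9 Mt TNT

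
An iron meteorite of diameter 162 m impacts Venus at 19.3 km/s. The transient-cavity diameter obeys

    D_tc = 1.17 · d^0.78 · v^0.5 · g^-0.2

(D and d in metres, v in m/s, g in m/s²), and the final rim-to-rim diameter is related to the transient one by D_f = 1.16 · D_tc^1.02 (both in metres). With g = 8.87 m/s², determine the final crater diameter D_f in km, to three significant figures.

D_f ≈ 7.66 km

v = 19300 m/s.
d^0.78 = 162^0.78 = 52.90
v^0.5 = 19300^0.5 = 138.9
g^-0.2 = 8.87^-0.2 = 0.6463
D_tc = 1.17 × 52.90 × 138.9 × 0.6463 = 5556 m
D_f = 1.16 × (5556)^1.02 = 7658 m
     = 7.658 km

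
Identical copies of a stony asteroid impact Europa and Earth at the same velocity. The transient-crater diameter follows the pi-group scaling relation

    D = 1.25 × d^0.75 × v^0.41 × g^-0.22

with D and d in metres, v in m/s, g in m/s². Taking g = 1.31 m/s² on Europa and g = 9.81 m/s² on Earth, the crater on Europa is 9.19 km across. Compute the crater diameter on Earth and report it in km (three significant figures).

D ≈ 5.90 km

All impactor-dependent factors cancel in the ratio, leaving D_Earth/D_Europa = (g_Earth/g_Europa)^-0.22.
(9.81/1.31)^-0.22 = 7.489^-0.22 = 0.6421
D_Earth = 0.6421 × 9.19 km = 5.90 km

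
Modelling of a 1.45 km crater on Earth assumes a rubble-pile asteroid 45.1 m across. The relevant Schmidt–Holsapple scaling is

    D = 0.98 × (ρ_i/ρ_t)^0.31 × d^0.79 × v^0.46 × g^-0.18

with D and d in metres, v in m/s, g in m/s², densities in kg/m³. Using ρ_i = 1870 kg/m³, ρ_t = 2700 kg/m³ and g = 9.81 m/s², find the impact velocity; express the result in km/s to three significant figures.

Rearranging for v: v = [D / (0.98 · (1870/2700)^0.31 · 45.1^0.79 · 9.81^-0.18)]^(1/0.46).
D = 1450 m.
(1870/2700)^0.31 = 0.8924
45.1^0.79 = 20.27
9.81^-0.18 = 0.6630
Denominator = 0.98 × 0.8924 × 20.27 × 0.6630 = 11.75
D / 11.75 = 1450 / 11.75 = 123.4
v = 123.4^(1/0.46) = 123.4^2.1739 = 35181 m/s

v ≈ 35.2 km/s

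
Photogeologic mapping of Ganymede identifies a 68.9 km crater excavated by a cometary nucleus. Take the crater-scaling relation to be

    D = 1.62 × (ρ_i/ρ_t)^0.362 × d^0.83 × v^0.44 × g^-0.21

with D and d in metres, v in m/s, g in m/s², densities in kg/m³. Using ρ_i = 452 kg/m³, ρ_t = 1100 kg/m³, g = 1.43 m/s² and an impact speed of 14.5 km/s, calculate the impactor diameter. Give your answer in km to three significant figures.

d ≈ 3.79 km

Rearranging for d: d = [D / (1.62 · (452/1100)^0.362 · 14500^0.44 · 1.43^-0.21)]^(1/0.83).
D = 68900 m.
(452/1100)^0.362 = 0.7247
14500^0.44 = 67.76
1.43^-0.21 = 0.9276
Denominator = 1.62 × 0.7247 × 67.76 × 0.9276 = 73.79
D / 73.79 = 68900 / 73.79 = 933.7
d = 933.7^(1/0.83) = 933.7^1.2048 = 3789 m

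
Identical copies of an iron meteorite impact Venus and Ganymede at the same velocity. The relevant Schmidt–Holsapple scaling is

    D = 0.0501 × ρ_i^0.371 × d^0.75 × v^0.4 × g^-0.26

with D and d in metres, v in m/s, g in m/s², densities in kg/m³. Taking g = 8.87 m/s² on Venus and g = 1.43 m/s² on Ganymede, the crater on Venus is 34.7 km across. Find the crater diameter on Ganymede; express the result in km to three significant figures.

All impactor-dependent factors cancel in the ratio, leaving D_Ganymede/D_Venus = (g_Ganymede/g_Venus)^-0.26.
(1.43/8.87)^-0.26 = 0.1612^-0.26 = 1.607
D_Ganymede = 1.607 × 34.7 km = 55.8 km

D ≈ 55.8 km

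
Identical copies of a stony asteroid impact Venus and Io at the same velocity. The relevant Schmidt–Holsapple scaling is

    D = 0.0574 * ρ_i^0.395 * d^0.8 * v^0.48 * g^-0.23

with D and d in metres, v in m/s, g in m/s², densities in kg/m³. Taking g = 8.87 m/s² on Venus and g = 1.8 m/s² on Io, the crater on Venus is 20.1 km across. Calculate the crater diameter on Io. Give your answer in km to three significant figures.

D ≈ 29.0 km

All impactor-dependent factors cancel in the ratio, leaving D_Io/D_Venus = (g_Io/g_Venus)^-0.23.
(1.8/8.87)^-0.23 = 0.2029^-0.23 = 1.443
D_Io = 1.443 × 20.1 km = 29.0 km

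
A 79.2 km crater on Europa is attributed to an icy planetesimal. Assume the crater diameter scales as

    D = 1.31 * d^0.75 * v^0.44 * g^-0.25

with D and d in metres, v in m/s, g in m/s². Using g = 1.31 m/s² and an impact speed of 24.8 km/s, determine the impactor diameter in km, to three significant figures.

Rearranging for d: d = [D / (1.31 · 24800^0.44 · 1.31^-0.25)]^(1/0.75).
D = 79200 m.
24800^0.44 = 85.81
1.31^-0.25 = 0.9347
Denominator = 1.31 × 85.81 × 0.9347 = 105.1
D / 105.1 = 79200 / 105.1 = 753.6
d = 753.6^(1/0.75) = 753.6^1.3333 = 6856 m

d ≈ 6.86 km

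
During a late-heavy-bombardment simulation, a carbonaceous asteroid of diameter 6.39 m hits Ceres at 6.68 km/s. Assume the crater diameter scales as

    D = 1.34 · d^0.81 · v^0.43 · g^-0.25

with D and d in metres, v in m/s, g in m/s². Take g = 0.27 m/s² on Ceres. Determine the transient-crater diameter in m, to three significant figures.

D ≈ 368 m

In SI units: v = 6680 m/s.
d^0.81 = 6.39^0.81 = 4.492
v^0.43 = 6680^0.43 = 44.12
g^-0.25 = 0.27^-0.25 = 1.387
D = 1.34 × 4.492 × 44.12 × 1.387 = 368.3 m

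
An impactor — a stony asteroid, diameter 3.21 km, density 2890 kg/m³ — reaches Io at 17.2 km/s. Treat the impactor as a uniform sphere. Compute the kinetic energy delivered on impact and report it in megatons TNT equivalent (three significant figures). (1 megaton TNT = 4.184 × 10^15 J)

E ≈ 1.77 × 10^6 Mt TNT

d = 3210 m; v = 17200 m/s.
Mass m = (π/6) ρ d³ = (π/6) × 2890 × (3210)³ = 5.005 × 10^13 kg
E = ½ m v² = 0.5 × 5.005 × 10^13 × (17200)² = 7.403 × 10^21 J
   = 7.403 × 10^21 / 4.184×10^15 = 1.769 × 10^6 Mt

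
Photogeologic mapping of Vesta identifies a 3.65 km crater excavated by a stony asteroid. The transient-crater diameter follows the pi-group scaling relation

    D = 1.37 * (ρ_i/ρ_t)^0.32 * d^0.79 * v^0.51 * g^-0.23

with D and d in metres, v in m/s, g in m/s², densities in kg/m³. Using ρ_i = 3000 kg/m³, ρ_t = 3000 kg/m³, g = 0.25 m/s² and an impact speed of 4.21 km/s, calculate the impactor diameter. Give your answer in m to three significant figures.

Rearranging for d: d = [D / (1.37 · (3000/3000)^0.32 · 4210^0.51 · 0.25^-0.23)]^(1/0.79).
D = 3650 m.
(3000/3000)^0.32 = 1.000
4210^0.51 = 70.53
0.25^-0.23 = 1.376
Denominator = 1.37 × 1.000 × 70.53 × 1.376 = 133.0
D / 133.0 = 3650 / 133.0 = 27.44
d = 27.44^(1/0.79) = 27.44^1.2658 = 66.18 m

d ≈ 66.2 m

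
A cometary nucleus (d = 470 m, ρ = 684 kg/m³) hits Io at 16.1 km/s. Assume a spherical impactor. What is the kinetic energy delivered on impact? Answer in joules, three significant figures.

E ≈ 4.82 × 10^18 J

v = 16100 m/s.
Mass m = (π/6) ρ d³ = (π/6) × 684 × (470)³ = 3.718 × 10^10 kg
E = ½ m v² = 0.5 × 3.718 × 10^10 × (16100)² = 4.819 × 10^18 J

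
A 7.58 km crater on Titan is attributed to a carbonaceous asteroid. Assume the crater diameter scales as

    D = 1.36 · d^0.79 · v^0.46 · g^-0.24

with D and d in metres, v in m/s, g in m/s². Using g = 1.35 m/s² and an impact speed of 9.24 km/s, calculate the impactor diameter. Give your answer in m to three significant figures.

d ≈ 297 m

Rearranging for d: d = [D / (1.36 · 9240^0.46 · 1.35^-0.24)]^(1/0.79).
D = 7580 m.
9240^0.46 = 66.71
1.35^-0.24 = 0.9305
Denominator = 1.36 × 66.71 × 0.9305 = 84.42
D / 84.42 = 7580 / 84.42 = 89.79
d = 89.79^(1/0.79) = 89.79^1.2658 = 296.8 m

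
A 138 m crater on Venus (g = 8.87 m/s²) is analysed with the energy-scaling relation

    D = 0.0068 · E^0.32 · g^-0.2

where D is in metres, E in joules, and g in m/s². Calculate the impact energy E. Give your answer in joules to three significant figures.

Rearranging: E = [D / (0.0068 · g^-0.2)]^(1/0.32).
g^-0.2 = 8.87^-0.2 = 0.6463
D / (0.0068 × 0.6463) = 138 / (4.395 × 10^-3) = 3.140 × 10^4
E = (3.140 × 10^4)^3.125 = 1.130 × 10^14 J

E ≈ 1.13 × 10^14 J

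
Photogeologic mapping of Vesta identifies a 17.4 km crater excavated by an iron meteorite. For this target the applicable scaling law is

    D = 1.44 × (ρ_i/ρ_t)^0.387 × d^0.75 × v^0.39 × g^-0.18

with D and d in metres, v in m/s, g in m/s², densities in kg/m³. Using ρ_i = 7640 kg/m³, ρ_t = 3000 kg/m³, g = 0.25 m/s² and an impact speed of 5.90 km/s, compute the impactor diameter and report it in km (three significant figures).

d ≈ 1.34 km

Rearranging for d: d = [D / (1.44 · (7640/3000)^0.387 · 5900^0.39 · 0.25^-0.18)]^(1/0.75).
D = 17400 m.
(7640/3000)^0.387 = 1.436
5900^0.39 = 29.56
0.25^-0.18 = 1.283
Denominator = 1.44 × 1.436 × 29.56 × 1.283 = 78.42
D / 78.42 = 17400 / 78.42 = 221.9
d = 221.9^(1/0.75) = 221.9^1.3333 = 1343 m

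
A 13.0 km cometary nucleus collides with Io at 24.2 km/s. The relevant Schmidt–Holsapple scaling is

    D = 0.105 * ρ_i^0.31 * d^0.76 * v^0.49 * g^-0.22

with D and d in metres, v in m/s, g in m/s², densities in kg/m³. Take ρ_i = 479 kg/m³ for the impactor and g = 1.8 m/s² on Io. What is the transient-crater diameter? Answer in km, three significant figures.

D ≈ 118 km

In SI units: d = 13000 m, v = 24200 m/s.
ρ_i^0.31 = 479^0.31 = 6.775
d^0.76 = 13000^0.76 = 1338
v^0.49 = 24200^0.49 = 140.6
g^-0.22 = 1.8^-0.22 = 0.8787
D = 0.105 × 6.775 × 1338 × 140.6 × 0.8787 = 1.176 × 10^5 m
   = 117.6 km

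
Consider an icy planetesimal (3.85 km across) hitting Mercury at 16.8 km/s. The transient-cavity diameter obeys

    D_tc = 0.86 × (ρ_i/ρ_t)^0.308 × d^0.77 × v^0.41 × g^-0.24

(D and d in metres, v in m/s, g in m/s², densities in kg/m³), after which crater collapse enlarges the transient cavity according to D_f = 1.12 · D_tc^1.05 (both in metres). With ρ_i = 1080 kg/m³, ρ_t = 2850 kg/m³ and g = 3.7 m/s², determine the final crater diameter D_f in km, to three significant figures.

D_f ≈ 26.2 km

In SI: d = 3850 m, v = 16800 m/s.
(ρ_i/ρ_t)^0.308 = (1080/2850)^0.308 = 0.7417
d^0.77 = 3850^0.77 = 576.5
v^0.41 = 16800^0.41 = 54.00
g^-0.24 = 3.7^-0.24 = 0.7305
D_tc = 0.86 × 0.7417 × 576.5 × 54.00 × 0.7305 = 14510 m
D_f = 1.12 × (14510)^1.05 = 26240 m
     = 26.24 km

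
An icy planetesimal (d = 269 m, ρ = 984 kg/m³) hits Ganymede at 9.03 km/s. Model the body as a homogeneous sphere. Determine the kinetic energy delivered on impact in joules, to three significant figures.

E ≈ 4.09 × 10^17 J

v = 9030 m/s.
Mass m = (π/6) ρ d³ = (π/6) × 984 × (269)³ = 1.003 × 10^10 kg
E = ½ m v² = 0.5 × 1.003 × 10^10 × (9030)² = 4.089 × 10^17 J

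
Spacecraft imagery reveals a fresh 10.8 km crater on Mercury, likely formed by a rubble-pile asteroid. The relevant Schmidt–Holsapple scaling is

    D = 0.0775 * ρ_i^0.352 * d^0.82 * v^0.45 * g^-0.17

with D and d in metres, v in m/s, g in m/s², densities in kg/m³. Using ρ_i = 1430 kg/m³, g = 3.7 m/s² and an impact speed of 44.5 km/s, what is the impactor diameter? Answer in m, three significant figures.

d ≈ 306 m

Rearranging for d: d = [D / (0.0775 · 1430^0.352 · 44500^0.45 · 3.7^-0.17)]^(1/0.82).
D = 10800 m.
1430^0.352 = 12.90
44500^0.45 = 123.5
3.7^-0.17 = 0.8006
Denominator = 0.0775 × 12.90 × 123.5 × 0.8006 = 98.85
D / 98.85 = 10800 / 98.85 = 109.3
d = 109.3^(1/0.82) = 109.3^1.2195 = 306.3 m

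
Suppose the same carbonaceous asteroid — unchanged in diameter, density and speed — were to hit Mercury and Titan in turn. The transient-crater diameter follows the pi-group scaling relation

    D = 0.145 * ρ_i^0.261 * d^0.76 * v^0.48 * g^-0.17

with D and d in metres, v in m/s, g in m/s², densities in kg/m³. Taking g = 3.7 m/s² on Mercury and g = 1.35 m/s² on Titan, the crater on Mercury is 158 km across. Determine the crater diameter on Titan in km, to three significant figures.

D ≈ 188 km

All impactor-dependent factors cancel in the ratio, leaving D_Titan/D_Mercury = (g_Titan/g_Mercury)^-0.17.
(1.35/3.7)^-0.17 = 0.3649^-0.17 = 1.187
D_Titan = 1.187 × 158 km = 188 km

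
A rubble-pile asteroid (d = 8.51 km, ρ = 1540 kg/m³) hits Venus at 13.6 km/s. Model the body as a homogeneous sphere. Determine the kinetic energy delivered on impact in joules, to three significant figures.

E ≈ 4.60 × 10^22 J

d = 8510 m; v = 13600 m/s.
Mass m = (π/6) ρ d³ = (π/6) × 1540 × (8510)³ = 4.969 × 10^14 kg
E = ½ m v² = 0.5 × 4.969 × 10^14 × (13600)² = 4.595 × 10^22 J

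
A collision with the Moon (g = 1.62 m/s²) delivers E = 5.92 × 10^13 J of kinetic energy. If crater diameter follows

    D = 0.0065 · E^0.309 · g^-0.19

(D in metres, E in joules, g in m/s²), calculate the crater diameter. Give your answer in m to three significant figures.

E^0.309 = (5.92 × 10^13)^0.309 = 1.802 × 10^4
g^-0.19 = 1.62^-0.19 = 0.9124
D = 0.0065 × 1.802 × 10^4 × 0.9124 = 106.9 m

D ≈ 107 m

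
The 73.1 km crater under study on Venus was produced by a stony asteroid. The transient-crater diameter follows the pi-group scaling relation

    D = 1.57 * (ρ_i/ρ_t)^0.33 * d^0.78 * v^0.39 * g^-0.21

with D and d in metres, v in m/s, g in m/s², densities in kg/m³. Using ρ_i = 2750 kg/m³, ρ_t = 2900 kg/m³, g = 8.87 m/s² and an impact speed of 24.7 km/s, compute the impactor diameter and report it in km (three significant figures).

Rearranging for d: d = [D / (1.57 · (2750/2900)^0.33 · 24700^0.39 · 8.87^-0.21)]^(1/0.78).
D = 73100 m.
(2750/2900)^0.33 = 0.9826
24700^0.39 = 51.66
8.87^-0.21 = 0.6323
Denominator = 1.57 × 0.9826 × 51.66 × 0.6323 = 50.39
D / 50.39 = 73100 / 50.39 = 1451
d = 1451^(1/0.78) = 1451^1.2821 = 11313 m

d ≈ 11.3 km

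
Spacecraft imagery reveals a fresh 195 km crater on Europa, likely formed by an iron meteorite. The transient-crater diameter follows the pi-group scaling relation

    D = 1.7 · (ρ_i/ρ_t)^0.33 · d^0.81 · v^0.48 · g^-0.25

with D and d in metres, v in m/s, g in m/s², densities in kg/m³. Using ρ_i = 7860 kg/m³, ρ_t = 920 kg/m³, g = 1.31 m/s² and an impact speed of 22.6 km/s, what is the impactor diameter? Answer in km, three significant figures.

d ≈ 2.10 km

Rearranging for d: d = [D / (1.7 · (7860/920)^0.33 · 22600^0.48 · 1.31^-0.25)]^(1/0.81).
D = 195000 m.
(7860/920)^0.33 = 2.030
22600^0.48 = 123.0
1.31^-0.25 = 0.9347
Denominator = 1.7 × 2.030 × 123.0 × 0.9347 = 396.8
D / 396.8 = 195000 / 396.8 = 491.4
d = 491.4^(1/0.81) = 491.4^1.2346 = 2103 m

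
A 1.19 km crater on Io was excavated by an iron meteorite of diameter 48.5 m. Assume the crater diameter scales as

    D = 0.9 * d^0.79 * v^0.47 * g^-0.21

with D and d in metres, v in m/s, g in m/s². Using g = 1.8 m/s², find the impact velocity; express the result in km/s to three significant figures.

Rearranging for v: v = [D / (0.9 · 48.5^0.79 · 1.8^-0.21)]^(1/0.47).
D = 1190 m.
48.5^0.79 = 21.47
1.8^-0.21 = 0.8839
Denominator = 0.9 × 21.47 × 0.8839 = 17.08
D / 17.08 = 1190 / 17.08 = 69.67
v = 69.67^(1/0.47) = 69.67^2.1277 = 8345 m/s

v ≈ 8.35 km/s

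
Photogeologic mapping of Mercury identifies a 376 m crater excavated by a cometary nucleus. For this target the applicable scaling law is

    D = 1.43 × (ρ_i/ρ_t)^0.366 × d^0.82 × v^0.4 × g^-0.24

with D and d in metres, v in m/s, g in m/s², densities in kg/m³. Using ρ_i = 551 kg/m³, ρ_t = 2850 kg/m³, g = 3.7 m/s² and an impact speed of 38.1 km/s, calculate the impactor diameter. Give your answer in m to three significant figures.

d ≈ 15.9 m

Rearranging for d: d = [D / (1.43 · (551/2850)^0.366 · 38100^0.4 · 3.7^-0.24)]^(1/0.82).
(551/2850)^0.366 = 0.5480
38100^0.4 = 67.98
3.7^-0.24 = 0.7305
Denominator = 1.43 × 0.5480 × 67.98 × 0.7305 = 38.92
D / 38.92 = 376 / 38.92 = 9.661
d = 9.661^(1/0.82) = 9.661^1.2195 = 15.89 m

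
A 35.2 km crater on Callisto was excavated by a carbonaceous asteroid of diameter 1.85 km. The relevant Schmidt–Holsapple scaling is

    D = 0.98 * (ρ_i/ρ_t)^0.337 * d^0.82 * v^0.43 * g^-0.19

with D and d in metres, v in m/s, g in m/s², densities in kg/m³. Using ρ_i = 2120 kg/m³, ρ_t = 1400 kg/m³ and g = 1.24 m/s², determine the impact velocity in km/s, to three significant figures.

v ≈ 18.3 km/s

Rearranging for v: v = [D / (0.98 · (2120/1400)^0.337 · 1850^0.82 · 1.24^-0.19)]^(1/0.43).
D = 35200 m.
(2120/1400)^0.337 = 1.150
1850^0.82 = 477.6
1.24^-0.19 = 0.9600
Denominator = 0.98 × 1.150 × 477.6 × 0.9600 = 516.7
D / 516.7 = 35200 / 516.7 = 68.12
v = 68.12^(1/0.43) = 68.12^2.3256 = 18343 m/s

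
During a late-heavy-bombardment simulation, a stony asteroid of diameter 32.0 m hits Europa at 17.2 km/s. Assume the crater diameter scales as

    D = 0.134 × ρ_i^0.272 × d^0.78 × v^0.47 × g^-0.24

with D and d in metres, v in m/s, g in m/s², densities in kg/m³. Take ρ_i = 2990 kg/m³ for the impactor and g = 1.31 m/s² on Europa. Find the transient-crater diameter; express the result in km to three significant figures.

In SI units: v = 17200 m/s.
ρ_i^0.272 = 2990^0.272 = 8.818
d^0.78 = 32^0.78 = 14.93
v^0.47 = 17200^0.47 = 97.88
g^-0.24 = 1.31^-0.24 = 0.9372
D = 0.134 × 8.818 × 14.93 × 97.88 × 0.9372 = 1618 m
   = 1.618 km

D ≈ 1.62 km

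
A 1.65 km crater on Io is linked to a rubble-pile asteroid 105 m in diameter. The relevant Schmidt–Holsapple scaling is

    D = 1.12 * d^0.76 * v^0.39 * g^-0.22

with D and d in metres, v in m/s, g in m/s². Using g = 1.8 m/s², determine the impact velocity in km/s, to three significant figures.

v ≈ 21.3 km/s

Rearranging for v: v = [D / (1.12 · 105^0.76 · 1.8^-0.22)]^(1/0.39).
D = 1650 m.
105^0.76 = 34.36
1.8^-0.22 = 0.8787
Denominator = 1.12 × 34.36 × 0.8787 = 33.82
D / 33.82 = 1650 / 33.82 = 48.79
v = 48.79^(1/0.39) = 48.79^2.5641 = 21333 m/s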